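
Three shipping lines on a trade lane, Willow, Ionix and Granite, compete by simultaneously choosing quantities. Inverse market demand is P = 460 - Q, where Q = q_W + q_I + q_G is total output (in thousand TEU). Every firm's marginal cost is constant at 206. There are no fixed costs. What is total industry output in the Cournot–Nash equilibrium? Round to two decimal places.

Each firm earns π_i = (460 - Q)q_i - 206q_i.
First-order condition (treating rivals' output as given): 254 - 2q_i - Σ_{j≠i} q_j = 0.
By symmetry each firm produces the same amount; substituting Σ_{j≠i} q_j = 2q_i yields q_i = 254/4 = 127/2.
Total output Q = 127/2 + 127/2 + 127/2 = 381/2.

190.50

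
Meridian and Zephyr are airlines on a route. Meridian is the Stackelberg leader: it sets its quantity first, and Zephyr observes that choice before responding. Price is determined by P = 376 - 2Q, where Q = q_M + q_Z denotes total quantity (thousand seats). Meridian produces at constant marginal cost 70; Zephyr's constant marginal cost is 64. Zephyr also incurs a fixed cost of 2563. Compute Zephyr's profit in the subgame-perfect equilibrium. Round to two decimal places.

717.50

Solve by backward induction. Given q_M, the follower Zephyr maximises π_Z = (376 - 2q_M - 2q_Z)q_Z - 64q_Z.
∂π_Z/∂q_Z = 312 - 2q_M - 4q_Z = 0 gives the reaction function q_Z = (312 - 2q_M)/4.
The leader anticipates this reaction. Substituting into P = 376 - 2Q gives P = 220 - q_M, so π_M = (220 - q_M)q_M - 70q_M.
The leader's first-order condition 150 - 2q_M = 0 yields q_M = 75.
Then q_Z = (312 - 2·75)/4 = 81/2.
Price P = 376 - 2·(231/2) = 145.
Zephyr's profit: (145 - 64)·(81/2) - 2563 = 1435/2.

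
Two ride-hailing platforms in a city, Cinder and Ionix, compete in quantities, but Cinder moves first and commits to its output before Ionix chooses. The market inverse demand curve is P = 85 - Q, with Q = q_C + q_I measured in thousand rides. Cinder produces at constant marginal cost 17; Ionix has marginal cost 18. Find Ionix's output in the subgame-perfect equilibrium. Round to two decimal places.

Solve by backward induction. Given q_C, the follower Ionix maximises π_I = (85 - q_C - q_I)q_I - 18q_I.
Follower FOC: 67 - q_C - 2q_I = 0, so q_I(q_C) = (67 - q_C)/2.
The leader anticipates this reaction. Substituting into P = 85 - Q gives P = 103/2 - (1/2)q_C, so π_C = (103/2 - (1/2)q_C)q_C - 17q_C.
Maximising: ∂π_C/∂q_C = 69/2 - q_C = 0, giving q_C = 69/2.
Then q_I = (67 - 69/2)/2 = 65/4.

16.25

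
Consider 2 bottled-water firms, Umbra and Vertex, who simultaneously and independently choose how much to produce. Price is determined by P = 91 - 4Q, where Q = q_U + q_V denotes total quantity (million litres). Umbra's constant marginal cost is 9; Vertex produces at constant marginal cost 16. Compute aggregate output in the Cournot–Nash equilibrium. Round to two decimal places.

13.08

Umbra's profit: π_U = (91 - 4Q)q_U - (9q_U). Setting ∂π_U/∂q_U = 0: 82 - 8q_U - 4(q_V) = 0.
Vertex's profit: π_V = (91 - 4Q)q_V - (16q_V). Setting ∂π_V/∂q_V = 0: 75 - 8q_V - 4(q_U) = 0.
So q_U = (82 - 4q_V)/8 and q_V = (75 - 4q_U)/8.
Solving the pair: q_U = 89/12, q_V = 17/3.
Total output Q = 89/12 + 17/3 = 157/12.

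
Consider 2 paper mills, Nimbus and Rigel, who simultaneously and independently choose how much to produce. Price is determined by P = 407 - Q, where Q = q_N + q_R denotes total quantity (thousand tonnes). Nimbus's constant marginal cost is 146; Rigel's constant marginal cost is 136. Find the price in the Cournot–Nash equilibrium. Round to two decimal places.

Nimbus's profit: π_N = (407 - Q)q_N - (146q_N). Setting ∂π_N/∂q_N = 0: 261 - 2q_N - (q_R) = 0.
Rigel's profit: π_R = (407 - Q)q_R - (136q_R). Setting ∂π_R/∂q_R = 0: 271 - 2q_R - (q_N) = 0.
So q_N = (261 - q_R)/2 and q_R = (271 - q_N)/2.
Solving the pair: q_N = 251/3, q_R = 281/3.
Total output Q = 532/3, so price P = 407 - 532/3 = 689/3.

229.67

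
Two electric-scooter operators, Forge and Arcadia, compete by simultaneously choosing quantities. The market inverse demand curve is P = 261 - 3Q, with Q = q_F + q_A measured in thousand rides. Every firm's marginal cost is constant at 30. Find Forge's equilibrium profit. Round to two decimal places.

A representative firm's profit is π_i = q_i(261 - 3Q) - 30q_i.
Setting ∂π_i/∂q_i = 0 with rivals' quantities fixed: 231 - 6q_i - 3q_j = 0.
By symmetry each firm produces the same amount; substituting q_j = q_i yields q_i = 231/9 = 77/3.
Price P = 261 - 3·(154/3) = 107.
Forge's profit: (107 - 30)·(77/3) = 1976.3333.

1976.33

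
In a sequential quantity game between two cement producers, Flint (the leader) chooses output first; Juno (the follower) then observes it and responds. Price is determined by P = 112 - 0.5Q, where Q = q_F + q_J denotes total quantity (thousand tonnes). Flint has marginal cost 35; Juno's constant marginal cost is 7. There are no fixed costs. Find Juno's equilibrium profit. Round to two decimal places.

3240.13

The follower Juno best-responds to any q_F: π_J = (112 - 0.5Q)q_J - 7q_J.
∂π_J/∂q_J = 105 - (1/2)q_F - q_J = 0 gives the reaction function q_J = (105 - (1/2)q_F).
Flint substitutes q_J(q_F) into its own profit: π_F = q_F(112 - (1/2)q_F - (105 - (1/2)q_F)/2) - 35q_F = (119/2 - (1/4)q_F)q_F - 35q_F.
Leader FOC: 49/2 - (1/2)q_F = 0, so q_F = 49.
Then q_J = (105 - (1/2)·49) = 161/2.
Price P = 112 - (1/2)·(259/2) = 189/4.
Juno's profit: (189/4 - 7)·(161/2) = 3240.1250.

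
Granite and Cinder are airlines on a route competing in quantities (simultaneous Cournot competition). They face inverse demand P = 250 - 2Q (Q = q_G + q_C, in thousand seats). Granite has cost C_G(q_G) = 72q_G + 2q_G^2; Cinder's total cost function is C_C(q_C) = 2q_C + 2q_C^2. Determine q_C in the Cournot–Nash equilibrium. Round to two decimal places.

27.13

Granite's profit: π_G = (250 - 2Q)q_G - (72q_G + 2q_G²). Setting ∂π_G/∂q_G = 0: 178 - 8q_G - 2(q_C) = 0.
Cinder's profit: π_C = (250 - 2Q)q_C - (2q_C + 2q_C²). Setting ∂π_C/∂q_C = 0: 248 - 8q_C - 2(q_G) = 0.
So q_G = (178 - 2q_C)/8 and q_C = (248 - 2q_G)/8.
Solving the pair: q_G = 232/15, q_C = 407/15.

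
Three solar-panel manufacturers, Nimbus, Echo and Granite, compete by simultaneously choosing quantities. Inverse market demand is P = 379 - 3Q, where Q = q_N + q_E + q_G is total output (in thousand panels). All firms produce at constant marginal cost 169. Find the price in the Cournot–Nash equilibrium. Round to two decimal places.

221.50

Each firm earns π_i = (379 - 3Q)q_i - 169q_i.
Setting ∂π_i/∂q_i = 0 with rivals' quantities fixed: 210 - 6q_i - 3·Σ_{j≠i} q_j = 0.
By symmetry each firm produces the same amount; substituting Σ_{j≠i} q_j = 2q_i yields q_i = 210/12 = 35/2.
Total output Q = 105/2, so price P = 379 - 3·(105/2) = 443/2.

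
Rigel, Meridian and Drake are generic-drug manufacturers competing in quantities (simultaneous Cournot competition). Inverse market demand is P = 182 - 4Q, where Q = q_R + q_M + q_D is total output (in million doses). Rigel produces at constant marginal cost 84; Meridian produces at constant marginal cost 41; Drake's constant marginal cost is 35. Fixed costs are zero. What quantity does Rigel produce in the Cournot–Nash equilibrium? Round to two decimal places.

Rigel's profit: π_R = (182 - 4Q)q_R - (84q_R). Setting ∂π_R/∂q_R = 0: 98 - 8q_R - 4(q_M + q_D) = 0.
Meridian's first-order condition: 141 - 8q_M - 4(q_R + q_D) = 0.
Drake's profit: π_D = (182 - 4Q)q_D - (35q_D). Setting ∂π_D/∂q_D = 0: 147 - 8q_D - 4(q_R + q_M) = 0.
Summing all 3 equations gives 386 − 16Q = 0, hence Q = 193/8.
Back-substituting: q_R = (98 − 193/2)/4 = 3/8, q_M = (141 − 193/2)/4 = 89/8, q_D = (147 − 193/2)/4 = 101/8.

0.38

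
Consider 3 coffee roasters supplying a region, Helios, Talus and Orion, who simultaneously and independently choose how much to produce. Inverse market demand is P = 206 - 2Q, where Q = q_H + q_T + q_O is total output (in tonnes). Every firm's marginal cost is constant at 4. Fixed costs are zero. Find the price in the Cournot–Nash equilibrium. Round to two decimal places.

A representative firm's profit is π_i = q_i(206 - 2Q) - 4q_i.
First-order condition (treating rivals' output as given): 202 - 4q_i - 2·Σ_{j≠i} q_j = 0.
By symmetry each firm produces the same amount; substituting Σ_{j≠i} q_j = 2q_i yields q_i = 202/8 = 101/4.
Total output Q = 303/4, so price P = 206 - 2·(303/4) = 109/2.

54.50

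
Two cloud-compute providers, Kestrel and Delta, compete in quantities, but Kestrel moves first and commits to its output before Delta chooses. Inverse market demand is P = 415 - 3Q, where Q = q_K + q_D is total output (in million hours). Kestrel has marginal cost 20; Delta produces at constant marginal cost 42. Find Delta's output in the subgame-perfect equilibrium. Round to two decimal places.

The follower Delta best-responds to any q_K: π_D = (415 - 3Q)q_D - 42q_D.
Follower FOC: 373 - 3q_K - 6q_D = 0, so q_D(q_K) = (373 - 3q_K)/6.
The leader anticipates this reaction. Substituting into P = 415 - 3Q gives P = 457/2 - (3/2)q_K, so π_K = (457/2 - (3/2)q_K)q_K - 20q_K.
Leader FOC: 417/2 - 3q_K = 0, so q_K = 139/2.
Then q_D = (373 - 3·(139/2))/6 = 329/12.

27.42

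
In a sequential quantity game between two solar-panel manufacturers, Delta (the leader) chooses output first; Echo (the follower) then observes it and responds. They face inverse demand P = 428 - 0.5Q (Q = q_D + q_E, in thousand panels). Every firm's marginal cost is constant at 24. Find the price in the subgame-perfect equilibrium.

125

The follower Echo best-responds to any q_D: π_E = (428 - 0.5Q)q_E - 24q_E.
∂π_E/∂q_E = 404 - (1/2)q_D - q_E = 0 gives the reaction function q_E = (404 - (1/2)q_D).
Delta substitutes q_E(q_D) into its own profit: π_D = q_D(428 - (1/2)q_D - (404 - (1/2)q_D)/2) - 24q_D = (226 - (1/4)q_D)q_D - 24q_D.
Leader FOC: 202 - (1/2)q_D = 0, so q_D = 404.
Then q_E = (404 - (1/2)·404) = 202.
Total output Q = 606, so price P = 428 - (1/2)·606 = 125.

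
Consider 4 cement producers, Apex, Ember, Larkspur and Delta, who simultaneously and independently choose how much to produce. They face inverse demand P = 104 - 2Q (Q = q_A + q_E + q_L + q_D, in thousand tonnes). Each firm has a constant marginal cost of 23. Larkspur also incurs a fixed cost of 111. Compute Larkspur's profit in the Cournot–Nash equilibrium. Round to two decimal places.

20.22

Each firm earns π_i = (104 - 2Q)q_i - 23q_i.
Setting ∂π_i/∂q_i = 0 with rivals' quantities fixed: 81 - 4q_i - 2·Σ_{j≠i} q_j = 0.
By symmetry each firm produces the same amount; substituting Σ_{j≠i} q_j = 3q_i yields q_i = 81/10.
Price P = 104 - 2·(162/5) = 196/5.
Larkspur's profit: (196/5 - 23)·(81/10) - 111 = 1011/50.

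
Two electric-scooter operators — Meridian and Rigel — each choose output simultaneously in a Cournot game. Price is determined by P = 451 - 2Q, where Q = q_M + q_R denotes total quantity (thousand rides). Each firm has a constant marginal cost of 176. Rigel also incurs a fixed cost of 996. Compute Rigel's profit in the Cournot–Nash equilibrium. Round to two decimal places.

3205.39

Each firm earns π_i = (451 - 2Q)q_i - 176q_i.
Setting ∂π_i/∂q_i = 0 with rivals' quantities fixed: 275 - 4q_i - 2q_j = 0.
With identical firms every q_j equals q_i, so q_j = q_i and 275 = 6q_i, giving q_i = 275/6.
Price P = 451 - 2·(275/3) = 803/3.
Rigel's profit: (803/3 - 176)·(275/6) - 996 = 3205.3889.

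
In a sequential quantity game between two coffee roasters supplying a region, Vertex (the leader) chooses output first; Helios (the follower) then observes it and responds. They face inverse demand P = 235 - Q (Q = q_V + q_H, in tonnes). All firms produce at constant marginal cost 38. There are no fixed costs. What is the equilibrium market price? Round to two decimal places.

The follower Helios best-responds to any q_V: π_H = (235 - Q)q_H - 38q_H.
Setting the follower's marginal profit to zero, 197 - q_V - 2q_H = 0, i.e. q_H = (197 - q_V)/2.
The leader anticipates this reaction. Substituting into P = 235 - Q gives P = 273/2 - (1/2)q_V, so π_V = (273/2 - (1/2)q_V)q_V - 38q_V.
The leader's first-order condition 197/2 - q_V = 0 yields q_V = 197/2.
Then q_H = (197 - 197/2)/2 = 197/4.
Total output Q = 591/4, so price P = 235 - 591/4 = 349/4.

87.25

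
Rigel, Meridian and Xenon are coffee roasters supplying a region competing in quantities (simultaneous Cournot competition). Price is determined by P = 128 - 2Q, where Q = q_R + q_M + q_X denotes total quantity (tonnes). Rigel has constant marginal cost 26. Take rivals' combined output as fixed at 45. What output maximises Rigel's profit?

With rivals' combined output fixed at 45, Rigel's profit is π_R = (128 - 2·45 - 2q_R)q_R - (26q_R) = (38 - 2q_R)q_R - (26q_R).
∂π_R/∂q_R = 12 - 4q_R = 0, so q_R = 3.

3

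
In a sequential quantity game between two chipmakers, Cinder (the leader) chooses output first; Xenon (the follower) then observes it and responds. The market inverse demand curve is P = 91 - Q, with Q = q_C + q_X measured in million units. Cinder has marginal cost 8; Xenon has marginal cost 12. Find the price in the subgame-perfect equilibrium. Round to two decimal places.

The follower Xenon best-responds to any q_C: π_X = (91 - Q)q_X - 12q_X.
Setting the follower's marginal profit to zero, 79 - q_C - 2q_X = 0, i.e. q_X = (79 - q_C)/2.
Cinder substitutes q_X(q_C) into its own profit: π_C = q_C(91 - q_C - (79 - q_C)/2) - 8q_C = (103/2 - (1/2)q_C)q_C - 8q_C.
The leader's first-order condition 87/2 - q_C = 0 yields q_C = 87/2.
Then q_X = (79 - 87/2)/2 = 71/4.
Total output Q = 245/4, so price P = 91 - 245/4 = 119/4.

29.75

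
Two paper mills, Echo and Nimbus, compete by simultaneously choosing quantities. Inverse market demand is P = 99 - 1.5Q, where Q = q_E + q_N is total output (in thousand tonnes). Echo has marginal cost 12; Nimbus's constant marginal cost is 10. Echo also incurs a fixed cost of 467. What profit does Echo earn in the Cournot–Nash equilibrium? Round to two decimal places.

68.19

Echo's profit: π_E = (99 - 1.5Q)q_E - (12q_E). Setting ∂π_E/∂q_E = 0: 87 - 3q_E - (3/2)(q_N) = 0.
Nimbus's first-order condition: 89 - 3q_N - (3/2)(q_E) = 0.
Rearranging gives the reaction functions q_E = (87 - (3/2)q_N)/3 and q_N = (89 - (3/2)q_E)/3.
Solving the pair: q_E = 170/9, q_N = 182/9.
Price P = 99 - (3/2)·(352/9) = 121/3.
Echo's profit: (121/3 - 12)·(170/9) - 467 = 1841/27.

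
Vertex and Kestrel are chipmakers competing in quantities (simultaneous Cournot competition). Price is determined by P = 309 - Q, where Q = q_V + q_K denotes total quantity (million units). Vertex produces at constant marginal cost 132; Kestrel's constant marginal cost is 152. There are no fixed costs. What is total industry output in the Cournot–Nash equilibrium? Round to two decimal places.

Vertex's profit: π_V = (309 - Q)q_V - (132q_V). Setting ∂π_V/∂q_V = 0: 177 - 2q_V - (q_K) = 0.
Kestrel's profit: π_K = (309 - Q)q_K - (152q_K). Setting ∂π_K/∂q_K = 0: 157 - 2q_K - (q_V) = 0.
So q_V = (177 - q_K)/2 and q_K = (157 - q_V)/2.
Solving the pair: q_V = 197/3, q_K = 137/3.
Total output Q = 197/3 + 137/3 = 334/3.

111.33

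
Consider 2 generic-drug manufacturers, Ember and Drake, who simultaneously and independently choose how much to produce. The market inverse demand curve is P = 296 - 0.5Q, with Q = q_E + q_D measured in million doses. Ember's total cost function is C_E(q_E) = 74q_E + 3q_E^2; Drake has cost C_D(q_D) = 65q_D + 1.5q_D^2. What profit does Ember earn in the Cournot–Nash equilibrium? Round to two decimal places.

2712.31

Ember's profit: π_E = (296 - 0.5Q)q_E - (74q_E + 3q_E²). Setting ∂π_E/∂q_E = 0: 222 - 7q_E - (1/2)(q_D) = 0.
Drake's first-order condition: 231 - 4q_D - (1/2)(q_E) = 0.
Best responses: q_E = (222 - (1/2)q_D)/7, q_D = (231 - (1/2)q_E)/4.
Substituting one into the other gives q_E = 1030/37 and q_D = 54.2703.
Price P = 296 - (1/2)·82.1081 = 254.9459.
Ember's profit: 254.9459·(1030/37) - 74·(1030/37) - 3(1030/37)² = 2712.3083.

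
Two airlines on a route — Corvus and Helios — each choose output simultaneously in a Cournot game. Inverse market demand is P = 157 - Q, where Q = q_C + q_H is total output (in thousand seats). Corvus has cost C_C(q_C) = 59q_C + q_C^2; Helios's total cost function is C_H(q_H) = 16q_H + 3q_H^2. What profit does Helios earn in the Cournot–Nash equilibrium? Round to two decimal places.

Corvus's profit: π_C = (157 - Q)q_C - (59q_C + q_C²). Setting ∂π_C/∂q_C = 0: 98 - 4q_C - (q_H) = 0.
Helios's profit: π_H = (157 - Q)q_H - (16q_H + 3q_H²). Setting ∂π_H/∂q_H = 0: 141 - 8q_H - (q_C) = 0.
So q_C = (98 - q_H)/4 and q_H = (141 - q_C)/8.
Substituting one into the other gives q_C = 643/31 and q_H = 466/31.
Price P = 157 - 1109/31 = 121.2258.
Helios's profit: 121.2258·(466/31) - 16·(466/31) - 3(466/31)² = 903.8751.

903.88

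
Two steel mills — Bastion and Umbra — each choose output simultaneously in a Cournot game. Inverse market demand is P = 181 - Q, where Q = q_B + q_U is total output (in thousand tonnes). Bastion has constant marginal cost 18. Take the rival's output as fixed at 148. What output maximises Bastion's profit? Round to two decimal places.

7.50

With the rival's output fixed at 148, Bastion's profit is π_B = (181 - 148 - q_B)q_B - (18q_B) = (33 - q_B)q_B - (18q_B).
∂π_B/∂q_B = 15 - 2q_B = 0, so q_B = 15/2.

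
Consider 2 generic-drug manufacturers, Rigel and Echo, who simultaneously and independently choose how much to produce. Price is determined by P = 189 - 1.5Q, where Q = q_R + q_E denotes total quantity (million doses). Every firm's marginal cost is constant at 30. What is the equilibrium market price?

A representative firm's profit is π_i = q_i(189 - 1.5Q) - 30q_i.
First-order condition (treating rivals' output as given): 159 - 3q_i - (3/2)q_j = 0.
By symmetry each firm produces the same amount; substituting q_j = q_i yields q_i = 159/(9/2) = 106/3.
Total output Q = 212/3, so price P = 189 - (3/2)·(212/3) = 83.

83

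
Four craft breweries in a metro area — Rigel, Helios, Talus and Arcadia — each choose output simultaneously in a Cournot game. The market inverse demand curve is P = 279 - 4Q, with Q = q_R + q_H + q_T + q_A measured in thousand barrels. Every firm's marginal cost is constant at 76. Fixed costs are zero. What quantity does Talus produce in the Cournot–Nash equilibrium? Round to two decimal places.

10.15

A representative firm's profit is π_i = q_i(279 - 4Q) - 76q_i.
First-order condition (treating rivals' output as given): 203 - 8q_i - 4·Σ_{j≠i} q_j = 0.
By symmetry each firm produces the same amount; substituting Σ_{j≠i} q_j = 3q_i yields q_i = 203/20.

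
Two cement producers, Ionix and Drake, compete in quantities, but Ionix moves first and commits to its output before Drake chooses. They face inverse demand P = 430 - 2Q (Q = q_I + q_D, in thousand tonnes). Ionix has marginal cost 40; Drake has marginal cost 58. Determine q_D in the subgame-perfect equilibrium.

Solve by backward induction. Given q_I, the follower Drake maximises π_D = (430 - 2q_I - 2q_D)q_D - 58q_D.
∂π_D/∂q_D = 372 - 2q_I - 4q_D = 0 gives the reaction function q_D = (372 - 2q_I)/4.
Ionix substitutes q_D(q_I) into its own profit: π_I = q_I(430 - 2q_I - (372 - 2q_I)/2) - 40q_I = (244 - q_I)q_I - 40q_I.
Leader FOC: 204 - 2q_I = 0, so q_I = 102.
Then q_D = (372 - 2·102)/4 = 42.

42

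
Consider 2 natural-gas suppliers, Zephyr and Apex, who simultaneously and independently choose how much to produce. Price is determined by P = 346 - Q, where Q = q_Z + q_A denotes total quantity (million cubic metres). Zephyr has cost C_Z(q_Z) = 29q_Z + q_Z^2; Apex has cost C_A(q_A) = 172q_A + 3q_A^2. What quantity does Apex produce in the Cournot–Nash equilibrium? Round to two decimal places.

Zephyr's profit: π_Z = (346 - Q)q_Z - (29q_Z + q_Z²). Setting ∂π_Z/∂q_Z = 0: 317 - 4q_Z - (q_A) = 0.
Apex's first-order condition: 174 - 8q_A - (q_Z) = 0.
Rearranging gives the reaction functions q_Z = (317 - q_A)/4 and q_A = (174 - q_Z)/8.
Solving the pair: q_Z = 76.1935, q_A = 379/31.

12.23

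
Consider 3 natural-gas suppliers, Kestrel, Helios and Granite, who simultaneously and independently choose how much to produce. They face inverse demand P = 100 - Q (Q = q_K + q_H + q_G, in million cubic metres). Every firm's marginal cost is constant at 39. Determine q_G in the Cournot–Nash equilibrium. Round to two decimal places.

15.25

Each firm earns π_i = (100 - Q)q_i - 39q_i.
First-order condition (treating rivals' output as given): 61 - 2q_i - Σ_{j≠i} q_j = 0.
By symmetry each firm produces the same amount; substituting Σ_{j≠i} q_j = 2q_i yields q_i = 61/4.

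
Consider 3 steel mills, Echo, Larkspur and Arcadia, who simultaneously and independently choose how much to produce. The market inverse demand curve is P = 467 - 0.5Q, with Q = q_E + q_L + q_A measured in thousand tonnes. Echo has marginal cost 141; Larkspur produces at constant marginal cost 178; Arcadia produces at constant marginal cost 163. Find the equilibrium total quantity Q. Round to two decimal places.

Echo's profit: π_E = (467 - 0.5Q)q_E - (141q_E). Setting ∂π_E/∂q_E = 0: 326 - q_E - (1/2)(q_L + q_A) = 0.
Larkspur's first-order condition: 289 - q_L - (1/2)(q_E + q_A) = 0.
Arcadia's first-order condition: 304 - q_A - (1/2)(q_E + q_L) = 0.
Adding the 3 conditions: 919 − Q − Q = 0, i.e. Q = 919/2.
Back-substituting: q_E = (326 − 919/4)/(1/2) = 385/2, q_L = (289 − 919/4)/(1/2) = 237/2, q_A = (304 − 919/4)/(1/2) = 297/2.
Total output Q = 385/2 + 237/2 + 297/2 = 919/2.

459.50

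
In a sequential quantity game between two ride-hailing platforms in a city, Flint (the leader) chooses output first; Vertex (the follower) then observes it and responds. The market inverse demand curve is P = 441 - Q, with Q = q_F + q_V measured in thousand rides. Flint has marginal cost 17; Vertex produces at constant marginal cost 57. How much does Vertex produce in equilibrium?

Solve by backward induction. Given q_F, the follower Vertex maximises π_V = (441 - q_F - q_V)q_V - 57q_V.
∂π_V/∂q_V = 384 - q_F - 2q_V = 0 gives the reaction function q_V = (384 - q_F)/2.
Flint substitutes q_V(q_F) into its own profit: π_F = q_F(441 - q_F - (384 - q_F)/2) - 17q_F = (249 - (1/2)q_F)q_F - 17q_F.
The leader's first-order condition 232 - q_F = 0 yields q_F = 232.
Then q_V = (384 - 232)/2 = 76.

76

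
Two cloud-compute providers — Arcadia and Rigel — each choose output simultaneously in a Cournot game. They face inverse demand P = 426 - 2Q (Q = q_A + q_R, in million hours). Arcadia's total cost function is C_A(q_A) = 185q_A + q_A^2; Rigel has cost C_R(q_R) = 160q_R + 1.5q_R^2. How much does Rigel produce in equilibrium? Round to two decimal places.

Arcadia's profit: π_A = (426 - 2Q)q_A - (185q_A + q_A²). Setting ∂π_A/∂q_A = 0: 241 - 6q_A - 2(q_R) = 0.
Rigel's profit: π_R = (426 - 2Q)q_R - (160q_R + (3/2)q_R²). Setting ∂π_R/∂q_R = 0: 266 - 7q_R - 2(q_A) = 0.
So q_A = (241 - 2q_R)/6 and q_R = (266 - 2q_A)/7.
Solving the pair: q_A = 1155/38, q_R = 557/19.

29.32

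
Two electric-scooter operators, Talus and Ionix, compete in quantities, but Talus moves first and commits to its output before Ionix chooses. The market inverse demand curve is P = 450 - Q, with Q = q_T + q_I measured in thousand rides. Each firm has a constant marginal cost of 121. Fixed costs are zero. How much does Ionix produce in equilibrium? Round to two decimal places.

The follower Ionix best-responds to any q_T: π_I = (450 - Q)q_I - 121q_I.
Follower FOC: 329 - q_T - 2q_I = 0, so q_I(q_T) = (329 - q_T)/2.
Talus substitutes q_I(q_T) into its own profit: π_T = q_T(450 - q_T - (329 - q_T)/2) - 121q_T = (571/2 - (1/2)q_T)q_T - 121q_T.
Maximising: ∂π_T/∂q_T = 329/2 - q_T = 0, giving q_T = 329/2.
Then q_I = (329 - 329/2)/2 = 329/4.

82.25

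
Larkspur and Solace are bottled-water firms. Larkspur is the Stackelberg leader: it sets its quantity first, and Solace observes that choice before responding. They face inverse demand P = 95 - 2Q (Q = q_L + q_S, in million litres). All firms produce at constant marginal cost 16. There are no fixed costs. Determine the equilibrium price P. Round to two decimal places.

35.75

Solve by backward induction. Given q_L, the follower Solace maximises π_S = (95 - 2q_L - 2q_S)q_S - 16q_S.
∂π_S/∂q_S = 79 - 2q_L - 4q_S = 0 gives the reaction function q_S = (79 - 2q_L)/4.
The leader anticipates this reaction. Substituting into P = 95 - 2Q gives P = 111/2 - q_L, so π_L = (111/2 - q_L)q_L - 16q_L.
Maximising: ∂π_L/∂q_L = 79/2 - 2q_L = 0, giving q_L = 79/4.
Then q_S = (79 - 2·(79/4))/4 = 79/8.
Total output Q = 237/8, so price P = 95 - 2·(237/8) = 143/4.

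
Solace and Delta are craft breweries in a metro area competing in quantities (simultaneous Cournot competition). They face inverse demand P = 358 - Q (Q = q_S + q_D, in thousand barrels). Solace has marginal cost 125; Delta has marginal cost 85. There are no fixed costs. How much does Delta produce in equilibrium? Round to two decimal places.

104.33

Solace's profit: π_S = (358 - Q)q_S - (125q_S). Setting ∂π_S/∂q_S = 0: 233 - 2q_S - (q_D) = 0.
Delta's first-order condition: 273 - 2q_D - (q_S) = 0.
So q_S = (233 - q_D)/2 and q_D = (273 - q_S)/2.
Solving the pair: q_S = 193/3, q_D = 313/3.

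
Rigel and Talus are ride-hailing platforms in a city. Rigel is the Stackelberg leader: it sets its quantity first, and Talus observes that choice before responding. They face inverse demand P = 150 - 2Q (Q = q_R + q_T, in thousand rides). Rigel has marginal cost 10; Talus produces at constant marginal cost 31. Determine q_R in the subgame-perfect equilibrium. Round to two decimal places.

40.25

Solve by backward induction. Given q_R, the follower Talus maximises π_T = (150 - 2q_R - 2q_T)q_T - 31q_T.
∂π_T/∂q_T = 119 - 2q_R - 4q_T = 0 gives the reaction function q_T = (119 - 2q_R)/4.
Rigel substitutes q_T(q_R) into its own profit: π_R = q_R(150 - 2q_R - (119 - 2q_R)/2) - 10q_R = (181/2 - q_R)q_R - 10q_R.
Maximising: ∂π_R/∂q_R = 161/2 - 2q_R = 0, giving q_R = 161/4.
Then q_T = (119 - 2·(161/4))/4 = 77/8.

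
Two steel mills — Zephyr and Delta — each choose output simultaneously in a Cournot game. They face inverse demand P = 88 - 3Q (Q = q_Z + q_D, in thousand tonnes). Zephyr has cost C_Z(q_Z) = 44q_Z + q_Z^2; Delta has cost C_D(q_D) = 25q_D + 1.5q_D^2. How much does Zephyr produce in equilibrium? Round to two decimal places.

3.29

Zephyr's profit: π_Z = (88 - 3Q)q_Z - (44q_Z + q_Z²). Setting ∂π_Z/∂q_Z = 0: 44 - 8q_Z - 3(q_D) = 0.
Delta's profit: π_D = (88 - 3Q)q_D - (25q_D + (3/2)q_D²). Setting ∂π_D/∂q_D = 0: 63 - 9q_D - 3(q_Z) = 0.
So q_Z = (44 - 3q_D)/8 and q_D = (63 - 3q_Z)/9.
Substituting one into the other gives q_Z = 23/7 and q_D = 124/21.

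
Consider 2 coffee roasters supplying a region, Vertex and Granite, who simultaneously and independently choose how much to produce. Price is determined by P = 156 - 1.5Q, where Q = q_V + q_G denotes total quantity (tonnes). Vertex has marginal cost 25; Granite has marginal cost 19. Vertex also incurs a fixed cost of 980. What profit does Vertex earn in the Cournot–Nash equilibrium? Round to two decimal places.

177.41

Vertex's profit: π_V = (156 - 1.5Q)q_V - (25q_V). Setting ∂π_V/∂q_V = 0: 131 - 3q_V - (3/2)(q_G) = 0.
Granite's profit: π_G = (156 - 1.5Q)q_G - (19q_G). Setting ∂π_G/∂q_G = 0: 137 - 3q_G - (3/2)(q_V) = 0.
Best responses: q_V = (131 - (3/2)q_G)/3, q_G = (137 - (3/2)q_V)/3.
Solving the pair: q_V = 250/9, q_G = 286/9.
Price P = 156 - (3/2)·(536/9) = 200/3.
Vertex's profit: (200/3 - 25)·(250/9) - 980 = 177.4074.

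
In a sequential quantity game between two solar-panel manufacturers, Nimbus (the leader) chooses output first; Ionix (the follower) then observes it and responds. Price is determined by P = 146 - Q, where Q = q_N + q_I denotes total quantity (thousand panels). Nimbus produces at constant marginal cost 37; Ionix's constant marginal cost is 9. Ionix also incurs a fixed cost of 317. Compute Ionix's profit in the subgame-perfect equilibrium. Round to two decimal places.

The follower Ionix best-responds to any q_N: π_I = (146 - Q)q_I - 9q_I.
Setting the follower's marginal profit to zero, 137 - q_N - 2q_I = 0, i.e. q_I = (137 - q_N)/2.
The leader anticipates this reaction. Substituting into P = 146 - Q gives P = 155/2 - (1/2)q_N, so π_N = (155/2 - (1/2)q_N)q_N - 37q_N.
Maximising: ∂π_N/∂q_N = 81/2 - q_N = 0, giving q_N = 81/2.
Then q_I = (137 - 81/2)/2 = 193/4.
Price P = 146 - 355/4 = 229/4.
Ionix's profit: (229/4 - 9)·(193/4) - 317 = 2011.0625.

2011.06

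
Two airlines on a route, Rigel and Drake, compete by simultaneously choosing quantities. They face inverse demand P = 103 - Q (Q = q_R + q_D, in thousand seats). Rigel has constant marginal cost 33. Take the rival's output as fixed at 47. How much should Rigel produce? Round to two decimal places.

11.50

With the rival's output fixed at 47, Rigel's profit is π_R = (103 - 47 - q_R)q_R - (33q_R) = (56 - q_R)q_R - (33q_R).
∂π_R/∂q_R = 23 - 2q_R = 0, so q_R = 23/2.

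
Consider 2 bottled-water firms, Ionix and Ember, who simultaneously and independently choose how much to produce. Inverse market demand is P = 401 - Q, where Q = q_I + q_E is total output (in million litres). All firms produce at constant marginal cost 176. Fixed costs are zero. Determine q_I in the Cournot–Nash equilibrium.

Each firm earns π_i = (401 - Q)q_i - 176q_i.
Setting ∂π_i/∂q_i = 0 with rivals' quantities fixed: 225 - 2q_i - q_j = 0.
With identical firms every q_j equals q_i, so q_j = q_i and 225 = 3q_i, giving q_i = 75.

75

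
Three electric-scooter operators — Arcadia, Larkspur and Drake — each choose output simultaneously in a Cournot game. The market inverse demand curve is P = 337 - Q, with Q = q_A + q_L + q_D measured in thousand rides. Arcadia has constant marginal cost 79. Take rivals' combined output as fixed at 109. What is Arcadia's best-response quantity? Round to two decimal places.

With rivals' combined output fixed at 109, Arcadia's profit is π_A = (337 - 109 - q_A)q_A - (79q_A) = (228 - q_A)q_A - (79q_A).
∂π_A/∂q_A = 149 - 2q_A = 0, so q_A = 149/2.

74.50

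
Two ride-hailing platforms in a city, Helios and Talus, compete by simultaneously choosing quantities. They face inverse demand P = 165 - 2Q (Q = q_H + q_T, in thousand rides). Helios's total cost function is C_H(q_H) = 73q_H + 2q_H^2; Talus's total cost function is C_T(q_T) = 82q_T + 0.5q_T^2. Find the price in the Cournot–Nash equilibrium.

122

Helios's profit: π_H = (165 - 2Q)q_H - (73q_H + 2q_H²). Setting ∂π_H/∂q_H = 0: 92 - 8q_H - 2(q_T) = 0.
Talus's first-order condition: 83 - 5q_T - 2(q_H) = 0.
So q_H = (92 - 2q_T)/8 and q_T = (83 - 2q_H)/5.
Substituting one into the other gives q_H = 49/6 and q_T = 40/3.
Total output Q = 43/2, so price P = 165 - 2·(43/2) = 122.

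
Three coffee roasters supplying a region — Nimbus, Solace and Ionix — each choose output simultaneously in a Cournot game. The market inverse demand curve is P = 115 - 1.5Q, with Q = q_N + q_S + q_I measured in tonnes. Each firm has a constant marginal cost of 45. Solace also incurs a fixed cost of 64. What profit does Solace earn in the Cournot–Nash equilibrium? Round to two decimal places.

140.17

Each firm earns π_i = (115 - 1.5Q)q_i - 45q_i.
First-order condition (treating rivals' output as given): 70 - 3q_i - (3/2)·Σ_{j≠i} q_j = 0.
With identical firms every q_j equals q_i, so Σ_{j≠i} q_j = 2q_i and 70 = 6q_i, giving q_i = 35/3.
Price P = 115 - (3/2)·35 = 125/2.
Solace's profit: (125/2 - 45)·(35/3) - 64 = 841/6.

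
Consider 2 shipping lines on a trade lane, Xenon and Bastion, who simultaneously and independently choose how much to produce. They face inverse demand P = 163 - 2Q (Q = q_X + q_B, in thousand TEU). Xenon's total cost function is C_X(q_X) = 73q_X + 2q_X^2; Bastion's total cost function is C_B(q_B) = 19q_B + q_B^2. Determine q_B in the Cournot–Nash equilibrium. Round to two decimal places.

22.09

Xenon's profit: π_X = (163 - 2Q)q_X - (73q_X + 2q_X²). Setting ∂π_X/∂q_X = 0: 90 - 8q_X - 2(q_B) = 0.
Bastion's profit: π_B = (163 - 2Q)q_B - (19q_B + q_B²). Setting ∂π_B/∂q_B = 0: 144 - 6q_B - 2(q_X) = 0.
So q_X = (90 - 2q_B)/8 and q_B = (144 - 2q_X)/6.
Substituting one into the other gives q_X = 63/11 and q_B = 243/11.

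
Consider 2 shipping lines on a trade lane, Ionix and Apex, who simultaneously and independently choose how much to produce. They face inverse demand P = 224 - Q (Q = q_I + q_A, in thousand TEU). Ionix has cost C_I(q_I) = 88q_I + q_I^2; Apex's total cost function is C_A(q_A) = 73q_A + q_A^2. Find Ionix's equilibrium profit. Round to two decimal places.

Ionix's profit: π_I = (224 - Q)q_I - (88q_I + q_I²). Setting ∂π_I/∂q_I = 0: 136 - 4q_I - (q_A) = 0.
Apex's profit: π_A = (224 - Q)q_A - (73q_A + q_A²). Setting ∂π_A/∂q_A = 0: 151 - 4q_A - (q_I) = 0.
Best responses: q_I = (136 - q_A)/4, q_A = (151 - q_I)/4.
Substituting one into the other gives q_I = 131/5 and q_A = 156/5.
Price P = 224 - 287/5 = 833/5.
Ionix's profit: (833/5)·(131/5) - 88·(131/5) - (131/5)² = 1372.8800.

1372.88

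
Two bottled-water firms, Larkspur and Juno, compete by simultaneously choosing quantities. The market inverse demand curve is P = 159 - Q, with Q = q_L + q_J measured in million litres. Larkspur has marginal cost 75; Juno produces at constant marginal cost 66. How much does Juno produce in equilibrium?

Larkspur's profit: π_L = (159 - Q)q_L - (75q_L). Setting ∂π_L/∂q_L = 0: 84 - 2q_L - (q_J) = 0.
Juno's first-order condition: 93 - 2q_J - (q_L) = 0.
Rearranging gives the reaction functions q_L = (84 - q_J)/2 and q_J = (93 - q_L)/2.
Substituting one into the other gives q_L = 25 and q_J = 34.

34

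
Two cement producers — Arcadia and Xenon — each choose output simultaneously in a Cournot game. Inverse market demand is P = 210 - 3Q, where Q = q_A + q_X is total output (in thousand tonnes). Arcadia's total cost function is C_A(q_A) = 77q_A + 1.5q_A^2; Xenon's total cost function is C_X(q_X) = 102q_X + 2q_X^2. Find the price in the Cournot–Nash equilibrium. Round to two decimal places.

151.52

Arcadia's profit: π_A = (210 - 3Q)q_A - (77q_A + (3/2)q_A²). Setting ∂π_A/∂q_A = 0: 133 - 9q_A - 3(q_X) = 0.
Xenon's first-order condition: 108 - 10q_X - 3(q_A) = 0.
Rearranging gives the reaction functions q_A = (133 - 3q_X)/9 and q_X = (108 - 3q_A)/10.
Substituting one into the other gives q_A = 1006/81 and q_X = 191/27.
Total output Q = 1579/81, so price P = 210 - 3·(1579/81) = 151.5185.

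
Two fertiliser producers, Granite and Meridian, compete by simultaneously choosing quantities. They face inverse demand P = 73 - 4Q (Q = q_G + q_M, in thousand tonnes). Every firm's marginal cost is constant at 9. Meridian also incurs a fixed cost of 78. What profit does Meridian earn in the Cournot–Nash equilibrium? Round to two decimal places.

35.78

A representative firm's profit is π_i = q_i(73 - 4Q) - 9q_i.
First-order condition (treating rivals' output as given): 64 - 8q_i - 4q_j = 0.
By symmetry each firm produces the same amount; substituting q_j = q_i yields q_i = 64/12 = 16/3.
Price P = 73 - 4·(32/3) = 91/3.
Meridian's profit: (91/3 - 9)·(16/3) - 78 = 322/9.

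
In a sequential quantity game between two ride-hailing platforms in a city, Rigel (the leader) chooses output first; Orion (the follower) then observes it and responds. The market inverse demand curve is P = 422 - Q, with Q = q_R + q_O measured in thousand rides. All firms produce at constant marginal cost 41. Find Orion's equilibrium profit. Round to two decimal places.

Solve by backward induction. Given q_R, the follower Orion maximises π_O = (422 - q_R - q_O)q_O - 41q_O.
Setting the follower's marginal profit to zero, 381 - q_R - 2q_O = 0, i.e. q_O = (381 - q_R)/2.
The leader anticipates this reaction. Substituting into P = 422 - Q gives P = 463/2 - (1/2)q_R, so π_R = (463/2 - (1/2)q_R)q_R - 41q_R.
Leader FOC: 381/2 - q_R = 0, so q_R = 381/2.
Then q_O = (381 - 381/2)/2 = 381/4.
Price P = 422 - 1143/4 = 545/4.
Orion's profit: (545/4 - 41)·(381/4) = 9072.5625.

9072.56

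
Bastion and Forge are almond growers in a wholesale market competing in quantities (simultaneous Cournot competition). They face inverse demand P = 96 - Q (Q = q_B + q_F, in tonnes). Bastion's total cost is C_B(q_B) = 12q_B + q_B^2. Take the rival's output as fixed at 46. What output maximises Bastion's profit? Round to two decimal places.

9.50

With the rival's output fixed at 46, Bastion's profit is π_B = (96 - 46 - q_B)q_B - (12q_B + q_B²) = (50 - q_B)q_B - (12q_B + q_B²).
∂π_B/∂q_B = 38 - 4q_B = 0, so q_B = 19/2.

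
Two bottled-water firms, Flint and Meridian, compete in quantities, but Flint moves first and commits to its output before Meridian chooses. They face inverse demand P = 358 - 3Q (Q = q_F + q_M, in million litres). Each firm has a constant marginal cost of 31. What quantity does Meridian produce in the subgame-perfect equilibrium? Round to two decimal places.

The follower Meridian best-responds to any q_F: π_M = (358 - 3Q)q_M - 31q_M.
Follower FOC: 327 - 3q_F - 6q_M = 0, so q_M(q_F) = (327 - 3q_F)/6.
The leader anticipates this reaction. Substituting into P = 358 - 3Q gives P = 389/2 - (3/2)q_F, so π_F = (389/2 - (3/2)q_F)q_F - 31q_F.
The leader's first-order condition 327/2 - 3q_F = 0 yields q_F = 109/2.
Then q_M = (327 - 3·(109/2))/6 = 109/4.

27.25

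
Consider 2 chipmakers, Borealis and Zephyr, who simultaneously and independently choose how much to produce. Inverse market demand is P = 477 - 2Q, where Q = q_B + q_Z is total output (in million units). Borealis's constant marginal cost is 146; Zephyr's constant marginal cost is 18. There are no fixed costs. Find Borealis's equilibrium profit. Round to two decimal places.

2289.39

Borealis's profit: π_B = (477 - 2Q)q_B - (146q_B). Setting ∂π_B/∂q_B = 0: 331 - 4q_B - 2(q_Z) = 0.
Zephyr's profit: π_Z = (477 - 2Q)q_Z - (18q_Z). Setting ∂π_Z/∂q_Z = 0: 459 - 4q_Z - 2(q_B) = 0.
Best responses: q_B = (331 - 2q_Z)/4, q_Z = (459 - 2q_B)/4.
Solving the pair: q_B = 203/6, q_Z = 587/6.
Price P = 477 - 2·(395/3) = 641/3.
Borealis's profit: (641/3 - 146)·(203/6) = 2289.3889.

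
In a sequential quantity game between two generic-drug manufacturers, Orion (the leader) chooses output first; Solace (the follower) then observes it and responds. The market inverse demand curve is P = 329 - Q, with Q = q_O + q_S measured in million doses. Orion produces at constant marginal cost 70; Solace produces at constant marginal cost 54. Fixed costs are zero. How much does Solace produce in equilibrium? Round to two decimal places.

The follower Solace best-responds to any q_O: π_S = (329 - Q)q_S - 54q_S.
Follower FOC: 275 - q_O - 2q_S = 0, so q_S(q_O) = (275 - q_O)/2.
The leader anticipates this reaction. Substituting into P = 329 - Q gives P = 383/2 - (1/2)q_O, so π_O = (383/2 - (1/2)q_O)q_O - 70q_O.
Maximising: ∂π_O/∂q_O = 243/2 - q_O = 0, giving q_O = 243/2.
Then q_S = (275 - 243/2)/2 = 307/4.

76.75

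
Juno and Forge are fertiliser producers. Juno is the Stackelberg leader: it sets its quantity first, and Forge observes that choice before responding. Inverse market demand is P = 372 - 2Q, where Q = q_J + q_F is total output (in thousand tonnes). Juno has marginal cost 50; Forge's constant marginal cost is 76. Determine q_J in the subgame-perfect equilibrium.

87

Solve by backward induction. Given q_J, the follower Forge maximises π_F = (372 - 2q_J - 2q_F)q_F - 76q_F.
Follower FOC: 296 - 2q_J - 4q_F = 0, so q_F(q_J) = (296 - 2q_J)/4.
Juno substitutes q_F(q_J) into its own profit: π_J = q_J(372 - 2q_J - (296 - 2q_J)/2) - 50q_J = (224 - q_J)q_J - 50q_J.
Maximising: ∂π_J/∂q_J = 174 - 2q_J = 0, giving q_J = 87.
Then q_F = (296 - 2·87)/4 = 61/2.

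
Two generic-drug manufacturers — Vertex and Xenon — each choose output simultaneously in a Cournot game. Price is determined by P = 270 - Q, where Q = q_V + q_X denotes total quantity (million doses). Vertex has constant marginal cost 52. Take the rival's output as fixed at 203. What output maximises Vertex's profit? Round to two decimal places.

With the rival's output fixed at 203, Vertex's profit is π_V = (270 - 203 - q_V)q_V - (52q_V) = (67 - q_V)q_V - (52q_V).
∂π_V/∂q_V = 15 - 2q_V = 0, so q_V = 15/2.

7.50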